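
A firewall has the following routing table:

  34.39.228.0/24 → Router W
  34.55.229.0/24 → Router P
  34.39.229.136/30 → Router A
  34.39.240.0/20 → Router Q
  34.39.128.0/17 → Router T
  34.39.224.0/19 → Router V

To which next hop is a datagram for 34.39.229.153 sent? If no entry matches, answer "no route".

Router V

Routes whose prefix contains 34.39.229.153:
  34.39.128.0/17 (34.39.128.0 - 34.39.255.255) -> Router T
  34.39.224.0/19 (34.39.224.0 - 34.39.255.255) -> Router V
More-specific entries that do NOT match:
  34.39.229.136/30 (34.39.229.136 - 34.39.229.139) does not contain 34.39.229.153
  34.39.228.0/24 (34.39.228.0 - 34.39.228.255) does not contain 34.39.229.153
  34.55.229.0/24 (34.55.229.0 - 34.55.229.255) does not contain 34.39.229.153
  34.39.240.0/20 (34.39.240.0 - 34.39.255.255) does not contain 34.39.229.153
Longest matching prefix is /19 -> next hop Router V.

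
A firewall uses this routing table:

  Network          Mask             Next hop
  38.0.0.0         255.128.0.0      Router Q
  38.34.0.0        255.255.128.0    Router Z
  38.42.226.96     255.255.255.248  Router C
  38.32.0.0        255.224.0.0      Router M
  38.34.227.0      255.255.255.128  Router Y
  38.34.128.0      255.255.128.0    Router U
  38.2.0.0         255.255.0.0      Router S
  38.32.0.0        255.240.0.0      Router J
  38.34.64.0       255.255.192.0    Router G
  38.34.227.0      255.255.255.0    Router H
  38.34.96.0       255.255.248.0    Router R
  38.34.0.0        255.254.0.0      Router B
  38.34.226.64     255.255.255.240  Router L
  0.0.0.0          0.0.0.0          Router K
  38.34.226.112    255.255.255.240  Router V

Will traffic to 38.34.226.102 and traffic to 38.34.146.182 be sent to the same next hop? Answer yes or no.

38.34.226.102: longest match 38.34.128.0/17 -> Router U
38.34.146.182: longest match 38.34.128.0/17 -> Router U

yes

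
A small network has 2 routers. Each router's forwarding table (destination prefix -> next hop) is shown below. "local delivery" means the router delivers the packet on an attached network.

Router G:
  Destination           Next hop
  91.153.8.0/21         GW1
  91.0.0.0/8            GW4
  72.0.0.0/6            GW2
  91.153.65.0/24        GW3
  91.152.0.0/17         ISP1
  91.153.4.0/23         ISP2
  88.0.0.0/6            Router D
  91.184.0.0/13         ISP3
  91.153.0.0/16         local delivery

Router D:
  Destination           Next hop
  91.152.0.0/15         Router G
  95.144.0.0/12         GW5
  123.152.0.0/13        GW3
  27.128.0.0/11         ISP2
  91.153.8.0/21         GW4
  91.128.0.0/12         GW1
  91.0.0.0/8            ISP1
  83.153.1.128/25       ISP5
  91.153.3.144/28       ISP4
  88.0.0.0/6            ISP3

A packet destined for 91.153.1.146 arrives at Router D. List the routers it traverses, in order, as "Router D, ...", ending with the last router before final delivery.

Router D, Router G

At Router D: longest match for 91.153.1.146 is 91.152.0.0/15 -> Router G
At Router G: longest match for 91.153.1.146 is 91.153.0.0/16 -> local delivery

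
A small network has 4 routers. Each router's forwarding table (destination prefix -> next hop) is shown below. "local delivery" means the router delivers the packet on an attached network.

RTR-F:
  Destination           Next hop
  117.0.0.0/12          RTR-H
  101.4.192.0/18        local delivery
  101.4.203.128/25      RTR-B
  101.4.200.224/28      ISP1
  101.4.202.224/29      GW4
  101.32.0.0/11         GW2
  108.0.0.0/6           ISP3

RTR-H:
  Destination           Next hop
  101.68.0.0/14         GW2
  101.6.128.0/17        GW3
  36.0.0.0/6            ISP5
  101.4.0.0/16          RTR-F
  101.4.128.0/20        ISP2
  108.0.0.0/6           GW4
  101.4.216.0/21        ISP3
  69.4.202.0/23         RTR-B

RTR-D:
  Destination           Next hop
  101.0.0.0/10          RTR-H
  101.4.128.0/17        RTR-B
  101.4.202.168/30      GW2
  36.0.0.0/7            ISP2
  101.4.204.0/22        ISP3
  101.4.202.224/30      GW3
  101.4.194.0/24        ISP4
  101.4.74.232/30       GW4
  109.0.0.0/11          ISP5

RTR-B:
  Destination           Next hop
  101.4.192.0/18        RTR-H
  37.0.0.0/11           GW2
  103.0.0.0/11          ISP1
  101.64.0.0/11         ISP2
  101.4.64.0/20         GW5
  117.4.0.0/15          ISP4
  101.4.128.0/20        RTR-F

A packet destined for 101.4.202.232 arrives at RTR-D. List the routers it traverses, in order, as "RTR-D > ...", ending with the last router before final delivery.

RTR-D > RTR-B > RTR-H > RTR-F

At RTR-D: longest match for 101.4.202.232 is 101.4.128.0/17 -> RTR-B
At RTR-B: longest match for 101.4.202.232 is 101.4.192.0/18 -> RTR-H
At RTR-H: longest match for 101.4.202.232 is 101.4.0.0/16 -> RTR-F
At RTR-F: longest match for 101.4.202.232 is 101.4.192.0/18 -> local delivery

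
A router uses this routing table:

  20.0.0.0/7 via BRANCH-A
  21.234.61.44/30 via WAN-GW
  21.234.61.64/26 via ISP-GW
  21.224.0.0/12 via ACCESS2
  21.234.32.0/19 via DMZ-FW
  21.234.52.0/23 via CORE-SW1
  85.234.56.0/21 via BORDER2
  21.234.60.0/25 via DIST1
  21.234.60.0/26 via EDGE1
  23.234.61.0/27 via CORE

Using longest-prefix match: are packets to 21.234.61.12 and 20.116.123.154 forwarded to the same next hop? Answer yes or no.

no

21.234.61.12: longest match 21.234.32.0/19 -> DMZ-FW
20.116.123.154: longest match 20.0.0.0/7 -> BRANCH-A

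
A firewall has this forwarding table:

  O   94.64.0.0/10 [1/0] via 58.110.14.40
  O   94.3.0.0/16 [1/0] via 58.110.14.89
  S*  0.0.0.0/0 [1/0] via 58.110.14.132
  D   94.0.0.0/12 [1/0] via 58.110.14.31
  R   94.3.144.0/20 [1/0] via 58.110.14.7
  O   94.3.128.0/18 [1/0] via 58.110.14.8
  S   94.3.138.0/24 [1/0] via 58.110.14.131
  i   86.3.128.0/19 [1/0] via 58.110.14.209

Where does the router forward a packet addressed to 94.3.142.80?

58.110.14.8

Routes whose prefix contains 94.3.142.80:
  0.0.0.0/0 (default, matches everything) -> 58.110.14.132
  94.0.0.0/12 (94.0.0.0 - 94.15.255.255) -> 58.110.14.31
  94.3.0.0/16 (94.3.0.0 - 94.3.255.255) -> 58.110.14.89
  94.3.128.0/18 (94.3.128.0 - 94.3.191.255) -> 58.110.14.8
More-specific entries that do NOT match:
  94.3.138.0/24 (94.3.138.0 - 94.3.138.255) does not contain 94.3.142.80
  94.3.144.0/20 (94.3.144.0 - 94.3.159.255) does not contain 94.3.142.80
  86.3.128.0/19 (86.3.128.0 - 86.3.159.255) does not contain 94.3.142.80
Longest matching prefix is /18 -> next hop 58.110.14.8.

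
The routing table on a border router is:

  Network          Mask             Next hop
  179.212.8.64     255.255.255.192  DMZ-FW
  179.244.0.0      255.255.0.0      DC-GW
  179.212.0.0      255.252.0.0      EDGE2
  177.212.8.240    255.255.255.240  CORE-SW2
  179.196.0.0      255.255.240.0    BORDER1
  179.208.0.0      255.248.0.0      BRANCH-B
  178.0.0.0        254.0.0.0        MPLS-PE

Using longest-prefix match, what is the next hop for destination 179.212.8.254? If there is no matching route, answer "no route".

EDGE2

Routes whose prefix contains 179.212.8.254:
  178.0.0.0/7 (178.0.0.0 - 179.255.255.255) -> MPLS-PE
  179.208.0.0/13 (179.208.0.0 - 179.215.255.255) -> BRANCH-B
  179.212.0.0/14 (179.212.0.0 - 179.215.255.255) -> EDGE2
More-specific entries that do NOT match:
  177.212.8.240/28 (177.212.8.240 - 177.212.8.255) does not contain 179.212.8.254
  179.212.8.64/26 (179.212.8.64 - 179.212.8.127) does not contain 179.212.8.254
  179.196.0.0/20 (179.196.0.0 - 179.196.15.255) does not contain 179.212.8.254
  179.244.0.0/16 (179.244.0.0 - 179.244.255.255) does not contain 179.212.8.254
Longest matching prefix is /14 -> next hop EDGE2.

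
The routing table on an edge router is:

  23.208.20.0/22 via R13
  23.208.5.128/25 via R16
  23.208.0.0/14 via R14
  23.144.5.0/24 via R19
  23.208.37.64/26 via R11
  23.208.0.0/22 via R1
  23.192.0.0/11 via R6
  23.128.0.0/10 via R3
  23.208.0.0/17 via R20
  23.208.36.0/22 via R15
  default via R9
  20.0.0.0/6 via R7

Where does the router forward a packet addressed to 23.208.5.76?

Routes whose prefix contains 23.208.5.76:
  0.0.0.0/0 (default, matches everything) -> R9
  20.0.0.0/6 (20.0.0.0 - 23.255.255.255) -> R7
  23.192.0.0/11 (23.192.0.0 - 23.223.255.255) -> R6
  23.208.0.0/14 (23.208.0.0 - 23.211.255.255) -> R14
  23.208.0.0/17 (23.208.0.0 - 23.208.127.255) -> R20
More-specific entries that do NOT match:
  23.208.37.64/26 (23.208.37.64 - 23.208.37.127) does not contain 23.208.5.76
  23.208.5.128/25 (23.208.5.128 - 23.208.5.255) does not contain 23.208.5.76
  23.144.5.0/24 (23.144.5.0 - 23.144.5.255) does not contain 23.208.5.76
  23.208.20.0/22 (23.208.20.0 - 23.208.23.255) does not contain 23.208.5.76
  23.208.0.0/22 (23.208.0.0 - 23.208.3.255) does not contain 23.208.5.76
  23.208.36.0/22 (23.208.36.0 - 23.208.39.255) does not contain 23.208.5.76
Longest matching prefix is /17 -> next hop R20.

R20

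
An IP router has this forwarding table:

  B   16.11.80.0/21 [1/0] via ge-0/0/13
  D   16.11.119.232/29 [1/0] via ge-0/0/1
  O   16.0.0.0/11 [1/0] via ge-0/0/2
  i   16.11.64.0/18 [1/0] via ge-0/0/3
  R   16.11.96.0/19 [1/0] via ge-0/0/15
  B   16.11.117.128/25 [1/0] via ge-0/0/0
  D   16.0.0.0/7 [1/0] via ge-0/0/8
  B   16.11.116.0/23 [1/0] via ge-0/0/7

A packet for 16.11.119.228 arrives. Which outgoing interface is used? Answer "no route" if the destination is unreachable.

Routes whose prefix contains 16.11.119.228:
  16.0.0.0/7 (16.0.0.0 - 17.255.255.255) -> ge-0/0/8
  16.0.0.0/11 (16.0.0.0 - 16.31.255.255) -> ge-0/0/2
  16.11.64.0/18 (16.11.64.0 - 16.11.127.255) -> ge-0/0/3
  16.11.96.0/19 (16.11.96.0 - 16.11.127.255) -> ge-0/0/15
More-specific entries that do NOT match:
  16.11.119.232/29 (16.11.119.232 - 16.11.119.239) does not contain 16.11.119.228
  16.11.117.128/25 (16.11.117.128 - 16.11.117.255) does not contain 16.11.119.228
  16.11.116.0/23 (16.11.116.0 - 16.11.117.255) does not contain 16.11.119.228
  16.11.80.0/21 (16.11.80.0 - 16.11.87.255) does not contain 16.11.119.228
Longest matching prefix is /19 -> interface ge-0/0/15.

ge-0/0/15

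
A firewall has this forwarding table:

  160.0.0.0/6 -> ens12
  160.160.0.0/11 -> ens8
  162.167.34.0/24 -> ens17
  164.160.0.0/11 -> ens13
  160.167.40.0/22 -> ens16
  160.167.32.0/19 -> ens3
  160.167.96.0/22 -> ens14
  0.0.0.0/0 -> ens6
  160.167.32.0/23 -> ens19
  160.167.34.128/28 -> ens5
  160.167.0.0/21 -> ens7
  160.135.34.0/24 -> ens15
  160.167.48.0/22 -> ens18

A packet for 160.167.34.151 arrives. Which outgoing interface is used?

ens3

Routes whose prefix contains 160.167.34.151:
  0.0.0.0/0 (default, matches everything) -> ens6
  160.0.0.0/6 (160.0.0.0 - 163.255.255.255) -> ens12
  160.160.0.0/11 (160.160.0.0 - 160.191.255.255) -> ens8
  160.167.32.0/19 (160.167.32.0 - 160.167.63.255) -> ens3
More-specific entries that do NOT match:
  160.167.34.128/28 (160.167.34.128 - 160.167.34.143) does not contain 160.167.34.151
  162.167.34.0/24 (162.167.34.0 - 162.167.34.255) does not contain 160.167.34.151
  160.135.34.0/24 (160.135.34.0 - 160.135.34.255) does not contain 160.167.34.151
  160.167.32.0/23 (160.167.32.0 - 160.167.33.255) does not contain 160.167.34.151
  160.167.40.0/22 (160.167.40.0 - 160.167.43.255) does not contain 160.167.34.151
  160.167.96.0/22 (160.167.96.0 - 160.167.99.255) does not contain 160.167.34.151
  160.167.48.0/22 (160.167.48.0 - 160.167.51.255) does not contain 160.167.34.151
  160.167.0.0/21 (160.167.0.0 - 160.167.7.255) does not contain 160.167.34.151
Longest matching prefix is /19 -> interface ens3.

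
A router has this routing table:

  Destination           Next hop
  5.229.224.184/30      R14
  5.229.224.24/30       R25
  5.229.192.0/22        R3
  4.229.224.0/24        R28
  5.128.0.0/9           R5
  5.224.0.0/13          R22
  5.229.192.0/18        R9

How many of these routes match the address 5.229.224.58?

3

Prefixes containing 5.229.224.58:
  5.128.0.0/9 (5.128.0.0 - 5.255.255.255)
  5.224.0.0/13 (5.224.0.0 - 5.231.255.255)
  5.229.192.0/18 (5.229.192.0 - 5.229.255.255)
Total matching entries: 3.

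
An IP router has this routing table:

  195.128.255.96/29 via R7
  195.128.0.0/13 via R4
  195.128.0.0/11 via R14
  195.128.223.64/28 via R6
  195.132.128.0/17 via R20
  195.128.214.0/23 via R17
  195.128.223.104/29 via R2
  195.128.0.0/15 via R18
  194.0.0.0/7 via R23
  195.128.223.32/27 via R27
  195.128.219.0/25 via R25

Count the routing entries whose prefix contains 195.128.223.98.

4

Prefixes containing 195.128.223.98:
  194.0.0.0/7 (194.0.0.0 - 195.255.255.255)
  195.128.0.0/11 (195.128.0.0 - 195.159.255.255)
  195.128.0.0/13 (195.128.0.0 - 195.135.255.255)
  195.128.0.0/15 (195.128.0.0 - 195.129.255.255)
Total matching entries: 4.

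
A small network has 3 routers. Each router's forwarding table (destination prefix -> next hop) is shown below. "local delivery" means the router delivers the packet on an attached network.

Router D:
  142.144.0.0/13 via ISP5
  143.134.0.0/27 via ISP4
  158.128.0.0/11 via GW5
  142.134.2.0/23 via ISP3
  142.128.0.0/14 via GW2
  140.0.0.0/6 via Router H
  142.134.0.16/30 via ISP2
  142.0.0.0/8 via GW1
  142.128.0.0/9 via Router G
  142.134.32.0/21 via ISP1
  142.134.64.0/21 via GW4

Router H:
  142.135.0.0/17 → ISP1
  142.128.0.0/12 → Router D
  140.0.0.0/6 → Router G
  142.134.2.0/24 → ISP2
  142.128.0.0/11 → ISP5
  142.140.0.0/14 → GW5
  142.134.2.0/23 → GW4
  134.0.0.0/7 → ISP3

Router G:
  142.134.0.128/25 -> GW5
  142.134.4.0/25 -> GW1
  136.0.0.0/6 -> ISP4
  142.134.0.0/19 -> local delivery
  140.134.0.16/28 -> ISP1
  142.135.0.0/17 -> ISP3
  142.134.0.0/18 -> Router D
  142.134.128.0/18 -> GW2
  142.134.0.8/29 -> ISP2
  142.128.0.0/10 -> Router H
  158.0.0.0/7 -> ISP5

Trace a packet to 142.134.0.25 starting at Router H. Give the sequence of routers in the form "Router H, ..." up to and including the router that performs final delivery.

Router H, Router D, Router G

At Router H: longest match for 142.134.0.25 is 142.128.0.0/12 -> Router D
At Router D: longest match for 142.134.0.25 is 142.128.0.0/9 -> Router G
At Router G: longest match for 142.134.0.25 is 142.134.0.0/19 -> local delivery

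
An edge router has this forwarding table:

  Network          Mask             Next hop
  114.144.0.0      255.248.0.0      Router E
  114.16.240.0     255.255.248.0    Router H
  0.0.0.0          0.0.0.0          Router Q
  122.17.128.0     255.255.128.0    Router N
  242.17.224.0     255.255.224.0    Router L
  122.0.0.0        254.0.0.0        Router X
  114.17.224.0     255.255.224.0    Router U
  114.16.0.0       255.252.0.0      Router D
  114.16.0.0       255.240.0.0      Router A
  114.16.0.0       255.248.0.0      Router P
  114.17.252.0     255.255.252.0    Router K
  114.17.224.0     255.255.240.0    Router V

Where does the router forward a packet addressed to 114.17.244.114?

Routes whose prefix contains 114.17.244.114:
  0.0.0.0/0 (default, matches everything) -> Router Q
  114.16.0.0/12 (114.16.0.0 - 114.31.255.255) -> Router A
  114.16.0.0/13 (114.16.0.0 - 114.23.255.255) -> Router P
  114.16.0.0/14 (114.16.0.0 - 114.19.255.255) -> Router D
  114.17.224.0/19 (114.17.224.0 - 114.17.255.255) -> Router U
More-specific entries that do NOT match:
  114.17.252.0/22 (114.17.252.0 - 114.17.255.255) does not contain 114.17.244.114
  114.16.240.0/21 (114.16.240.0 - 114.16.247.255) does not contain 114.17.244.114
  114.17.224.0/20 (114.17.224.0 - 114.17.239.255) does not contain 114.17.244.114
Longest matching prefix is /19 -> next hop Router U.

Router U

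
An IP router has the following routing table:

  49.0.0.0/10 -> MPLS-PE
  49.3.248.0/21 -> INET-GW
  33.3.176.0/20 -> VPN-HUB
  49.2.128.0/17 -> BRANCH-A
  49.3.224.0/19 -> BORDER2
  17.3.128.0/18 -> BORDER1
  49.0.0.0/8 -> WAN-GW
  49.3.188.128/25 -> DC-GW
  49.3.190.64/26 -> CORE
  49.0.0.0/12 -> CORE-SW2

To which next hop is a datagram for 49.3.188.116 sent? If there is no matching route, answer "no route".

CORE-SW2

Routes whose prefix contains 49.3.188.116:
  49.0.0.0/8 (49.0.0.0 - 49.255.255.255) -> WAN-GW
  49.0.0.0/10 (49.0.0.0 - 49.63.255.255) -> MPLS-PE
  49.0.0.0/12 (49.0.0.0 - 49.15.255.255) -> CORE-SW2
More-specific entries that do NOT match:
  49.3.190.64/26 (49.3.190.64 - 49.3.190.127) does not contain 49.3.188.116
  49.3.188.128/25 (49.3.188.128 - 49.3.188.255) does not contain 49.3.188.116
  49.3.248.0/21 (49.3.248.0 - 49.3.255.255) does not contain 49.3.188.116
  33.3.176.0/20 (33.3.176.0 - 33.3.191.255) does not contain 49.3.188.116
  49.3.224.0/19 (49.3.224.0 - 49.3.255.255) does not contain 49.3.188.116
  17.3.128.0/18 (17.3.128.0 - 17.3.191.255) does not contain 49.3.188.116
  49.2.128.0/17 (49.2.128.0 - 49.2.255.255) does not contain 49.3.188.116
Longest matching prefix is /12 -> next hop CORE-SW2.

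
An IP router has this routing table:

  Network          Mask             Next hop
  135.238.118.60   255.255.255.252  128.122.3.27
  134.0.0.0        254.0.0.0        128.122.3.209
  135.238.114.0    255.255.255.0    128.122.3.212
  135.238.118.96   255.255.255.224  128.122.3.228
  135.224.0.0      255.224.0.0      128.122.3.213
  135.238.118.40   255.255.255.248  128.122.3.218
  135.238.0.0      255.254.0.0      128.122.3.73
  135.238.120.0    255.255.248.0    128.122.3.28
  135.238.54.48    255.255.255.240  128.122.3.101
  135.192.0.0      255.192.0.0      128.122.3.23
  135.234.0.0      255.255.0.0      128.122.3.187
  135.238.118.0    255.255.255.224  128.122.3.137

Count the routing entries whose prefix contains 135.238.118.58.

4

Prefixes containing 135.238.118.58:
  134.0.0.0/7 (134.0.0.0 - 135.255.255.255)
  135.192.0.0/10 (135.192.0.0 - 135.255.255.255)
  135.224.0.0/11 (135.224.0.0 - 135.255.255.255)
  135.238.0.0/15 (135.238.0.0 - 135.239.255.255)
Total matching entries: 4.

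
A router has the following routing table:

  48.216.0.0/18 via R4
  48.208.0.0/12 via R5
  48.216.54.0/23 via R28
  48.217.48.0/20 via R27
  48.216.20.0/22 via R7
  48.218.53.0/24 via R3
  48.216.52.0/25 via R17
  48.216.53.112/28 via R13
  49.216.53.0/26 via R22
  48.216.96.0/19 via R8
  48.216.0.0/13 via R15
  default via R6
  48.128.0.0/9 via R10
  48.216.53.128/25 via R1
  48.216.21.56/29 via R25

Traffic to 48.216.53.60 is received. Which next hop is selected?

Routes whose prefix contains 48.216.53.60:
  0.0.0.0/0 (default, matches everything) -> R6
  48.128.0.0/9 (48.128.0.0 - 48.255.255.255) -> R10
  48.208.0.0/12 (48.208.0.0 - 48.223.255.255) -> R5
  48.216.0.0/13 (48.216.0.0 - 48.223.255.255) -> R15
  48.216.0.0/18 (48.216.0.0 - 48.216.63.255) -> R4
More-specific entries that do NOT match:
  48.216.21.56/29 (48.216.21.56 - 48.216.21.63) does not contain 48.216.53.60
  48.216.53.112/28 (48.216.53.112 - 48.216.53.127) does not contain 48.216.53.60
  49.216.53.0/26 (49.216.53.0 - 49.216.53.63) does not contain 48.216.53.60
  48.216.52.0/25 (48.216.52.0 - 48.216.52.127) does not contain 48.216.53.60
  48.216.53.128/25 (48.216.53.128 - 48.216.53.255) does not contain 48.216.53.60
  48.218.53.0/24 (48.218.53.0 - 48.218.53.255) does not contain 48.216.53.60
  48.216.54.0/23 (48.216.54.0 - 48.216.55.255) does not contain 48.216.53.60
  48.216.20.0/22 (48.216.20.0 - 48.216.23.255) does not contain 48.216.53.60
  48.217.48.0/20 (48.217.48.0 - 48.217.63.255) does not contain 48.216.53.60
  48.216.96.0/19 (48.216.96.0 - 48.216.127.255) does not contain 48.216.53.60
Longest matching prefix is /18 -> next hop R4.

R4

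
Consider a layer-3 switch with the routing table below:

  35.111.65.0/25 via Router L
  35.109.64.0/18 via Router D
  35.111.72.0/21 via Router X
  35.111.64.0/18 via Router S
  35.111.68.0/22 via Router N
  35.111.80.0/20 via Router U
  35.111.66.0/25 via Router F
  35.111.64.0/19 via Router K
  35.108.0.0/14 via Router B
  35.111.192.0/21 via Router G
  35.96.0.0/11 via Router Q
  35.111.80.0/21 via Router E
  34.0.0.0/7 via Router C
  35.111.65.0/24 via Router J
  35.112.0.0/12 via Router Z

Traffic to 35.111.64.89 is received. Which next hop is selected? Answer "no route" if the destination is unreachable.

Router K

Routes whose prefix contains 35.111.64.89:
  34.0.0.0/7 (34.0.0.0 - 35.255.255.255) -> Router C
  35.96.0.0/11 (35.96.0.0 - 35.127.255.255) -> Router Q
  35.108.0.0/14 (35.108.0.0 - 35.111.255.255) -> Router B
  35.111.64.0/18 (35.111.64.0 - 35.111.127.255) -> Router S
  35.111.64.0/19 (35.111.64.0 - 35.111.95.255) -> Router K
More-specific entries that do NOT match:
  35.111.65.0/25 (35.111.65.0 - 35.111.65.127) does not contain 35.111.64.89
  35.111.66.0/25 (35.111.66.0 - 35.111.66.127) does not contain 35.111.64.89
  35.111.65.0/24 (35.111.65.0 - 35.111.65.255) does not contain 35.111.64.89
  35.111.68.0/22 (35.111.68.0 - 35.111.71.255) does not contain 35.111.64.89
  35.111.72.0/21 (35.111.72.0 - 35.111.79.255) does not contain 35.111.64.89
  35.111.192.0/21 (35.111.192.0 - 35.111.199.255) does not contain 35.111.64.89
  35.111.80.0/21 (35.111.80.0 - 35.111.87.255) does not contain 35.111.64.89
  35.111.80.0/20 (35.111.80.0 - 35.111.95.255) does not contain 35.111.64.89
Longest matching prefix is /19 -> next hop Router K.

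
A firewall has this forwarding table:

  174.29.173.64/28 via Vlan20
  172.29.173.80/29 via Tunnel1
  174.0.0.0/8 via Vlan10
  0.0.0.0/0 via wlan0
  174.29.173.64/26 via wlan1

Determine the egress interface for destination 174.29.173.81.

wlan1

Routes whose prefix contains 174.29.173.81:
  0.0.0.0/0 (default, matches everything) -> wlan0
  174.0.0.0/8 (174.0.0.0 - 174.255.255.255) -> Vlan10
  174.29.173.64/26 (174.29.173.64 - 174.29.173.127) -> wlan1
More-specific entries that do NOT match:
  172.29.173.80/29 (172.29.173.80 - 172.29.173.87) does not contain 174.29.173.81
  174.29.173.64/28 (174.29.173.64 - 174.29.173.79) does not contain 174.29.173.81
Longest matching prefix is /26 -> interface wlan1.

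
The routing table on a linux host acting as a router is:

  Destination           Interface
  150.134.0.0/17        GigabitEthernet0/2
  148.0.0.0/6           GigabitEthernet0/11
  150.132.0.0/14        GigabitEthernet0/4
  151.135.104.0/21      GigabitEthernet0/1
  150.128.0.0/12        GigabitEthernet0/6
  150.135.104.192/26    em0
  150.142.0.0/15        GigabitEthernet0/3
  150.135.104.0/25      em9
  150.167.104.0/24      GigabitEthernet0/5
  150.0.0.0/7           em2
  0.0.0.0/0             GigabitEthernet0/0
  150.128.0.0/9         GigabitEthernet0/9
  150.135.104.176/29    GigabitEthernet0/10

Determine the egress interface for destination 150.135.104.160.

Routes whose prefix contains 150.135.104.160:
  0.0.0.0/0 (default, matches everything) -> GigabitEthernet0/0
  148.0.0.0/6 (148.0.0.0 - 151.255.255.255) -> GigabitEthernet0/11
  150.0.0.0/7 (150.0.0.0 - 151.255.255.255) -> em2
  150.128.0.0/9 (150.128.0.0 - 150.255.255.255) -> GigabitEthernet0/9
  150.128.0.0/12 (150.128.0.0 - 150.143.255.255) -> GigabitEthernet0/6
  150.132.0.0/14 (150.132.0.0 - 150.135.255.255) -> GigabitEthernet0/4
More-specific entries that do NOT match:
  150.135.104.176/29 (150.135.104.176 - 150.135.104.183) does not contain 150.135.104.160
  150.135.104.192/26 (150.135.104.192 - 150.135.104.255) does not contain 150.135.104.160
  150.135.104.0/25 (150.135.104.0 - 150.135.104.127) does not contain 150.135.104.160
  150.167.104.0/24 (150.167.104.0 - 150.167.104.255) does not contain 150.135.104.160
  151.135.104.0/21 (151.135.104.0 - 151.135.111.255) does not contain 150.135.104.160
  150.134.0.0/17 (150.134.0.0 - 150.134.127.255) does not contain 150.135.104.160
  150.142.0.0/15 (150.142.0.0 - 150.143.255.255) does not contain 150.135.104.160
Longest matching prefix is /14 -> interface GigabitEthernet0/4.

GigabitEthernet0/4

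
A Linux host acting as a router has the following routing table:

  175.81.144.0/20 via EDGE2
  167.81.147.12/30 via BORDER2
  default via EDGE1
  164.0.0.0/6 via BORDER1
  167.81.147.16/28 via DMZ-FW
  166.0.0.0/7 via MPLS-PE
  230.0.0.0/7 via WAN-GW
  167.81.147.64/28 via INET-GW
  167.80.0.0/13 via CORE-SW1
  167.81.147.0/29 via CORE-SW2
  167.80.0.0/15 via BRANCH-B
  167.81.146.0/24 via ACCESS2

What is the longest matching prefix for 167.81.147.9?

Entries matching 167.81.147.9:
  0.0.0.0/0 (default, matches everything)
  164.0.0.0/6 (164.0.0.0 - 167.255.255.255)
  166.0.0.0/7 (166.0.0.0 - 167.255.255.255)
  167.80.0.0/13 (167.80.0.0 - 167.87.255.255)
  167.80.0.0/15 (167.80.0.0 - 167.81.255.255)
Most specific is 167.80.0.0/15.

167.80.0.0/15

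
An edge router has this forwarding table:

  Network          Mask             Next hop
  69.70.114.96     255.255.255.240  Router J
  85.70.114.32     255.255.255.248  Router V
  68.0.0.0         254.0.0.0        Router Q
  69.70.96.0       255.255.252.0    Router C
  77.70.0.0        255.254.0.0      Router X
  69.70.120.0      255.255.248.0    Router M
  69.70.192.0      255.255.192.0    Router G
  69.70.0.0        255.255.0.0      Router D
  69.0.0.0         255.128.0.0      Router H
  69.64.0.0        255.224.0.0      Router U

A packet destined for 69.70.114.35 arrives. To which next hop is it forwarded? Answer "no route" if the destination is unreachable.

Routes whose prefix contains 69.70.114.35:
  68.0.0.0/7 (68.0.0.0 - 69.255.255.255) -> Router Q
  69.0.0.0/9 (69.0.0.0 - 69.127.255.255) -> Router H
  69.64.0.0/11 (69.64.0.0 - 69.95.255.255) -> Router U
  69.70.0.0/16 (69.70.0.0 - 69.70.255.255) -> Router D
More-specific entries that do NOT match:
  85.70.114.32/29 (85.70.114.32 - 85.70.114.39) does not contain 69.70.114.35
  69.70.114.96/28 (69.70.114.96 - 69.70.114.111) does not contain 69.70.114.35
  69.70.96.0/22 (69.70.96.0 - 69.70.99.255) does not contain 69.70.114.35
  69.70.120.0/21 (69.70.120.0 - 69.70.127.255) does not contain 69.70.114.35
  69.70.192.0/18 (69.70.192.0 - 69.70.255.255) does not contain 69.70.114.35
Longest matching prefix is /16 -> next hop Router D.

Router D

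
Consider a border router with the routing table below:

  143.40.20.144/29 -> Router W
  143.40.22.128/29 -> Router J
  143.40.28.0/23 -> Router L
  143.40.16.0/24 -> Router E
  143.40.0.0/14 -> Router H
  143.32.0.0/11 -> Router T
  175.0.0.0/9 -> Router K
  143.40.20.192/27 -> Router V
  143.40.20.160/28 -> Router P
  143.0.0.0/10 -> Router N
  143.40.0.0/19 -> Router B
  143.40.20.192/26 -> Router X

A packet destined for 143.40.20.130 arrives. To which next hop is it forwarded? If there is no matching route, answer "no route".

Router B

Routes whose prefix contains 143.40.20.130:
  143.0.0.0/10 (143.0.0.0 - 143.63.255.255) -> Router N
  143.32.0.0/11 (143.32.0.0 - 143.63.255.255) -> Router T
  143.40.0.0/14 (143.40.0.0 - 143.43.255.255) -> Router H
  143.40.0.0/19 (143.40.0.0 - 143.40.31.255) -> Router B
More-specific entries that do NOT match:
  143.40.20.144/29 (143.40.20.144 - 143.40.20.151) does not contain 143.40.20.130
  143.40.22.128/29 (143.40.22.128 - 143.40.22.135) does not contain 143.40.20.130
  143.40.20.160/28 (143.40.20.160 - 143.40.20.175) does not contain 143.40.20.130
  143.40.20.192/27 (143.40.20.192 - 143.40.20.223) does not contain 143.40.20.130
  143.40.20.192/26 (143.40.20.192 - 143.40.20.255) does not contain 143.40.20.130
  143.40.16.0/24 (143.40.16.0 - 143.40.16.255) does not contain 143.40.20.130
  143.40.28.0/23 (143.40.28.0 - 143.40.29.255) does not contain 143.40.20.130
Longest matching prefix is /19 -> next hop Router B.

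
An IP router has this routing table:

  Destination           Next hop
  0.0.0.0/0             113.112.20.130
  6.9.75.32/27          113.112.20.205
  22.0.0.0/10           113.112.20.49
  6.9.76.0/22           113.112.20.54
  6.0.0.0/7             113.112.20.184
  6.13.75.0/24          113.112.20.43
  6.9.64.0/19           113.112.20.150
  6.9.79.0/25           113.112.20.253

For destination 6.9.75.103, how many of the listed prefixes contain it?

Prefixes containing 6.9.75.103:
  0.0.0.0/0 (default, matches everything)
  6.0.0.0/7 (6.0.0.0 - 7.255.255.255)
  6.9.64.0/19 (6.9.64.0 - 6.9.95.255)
Total matching entries: 3.

3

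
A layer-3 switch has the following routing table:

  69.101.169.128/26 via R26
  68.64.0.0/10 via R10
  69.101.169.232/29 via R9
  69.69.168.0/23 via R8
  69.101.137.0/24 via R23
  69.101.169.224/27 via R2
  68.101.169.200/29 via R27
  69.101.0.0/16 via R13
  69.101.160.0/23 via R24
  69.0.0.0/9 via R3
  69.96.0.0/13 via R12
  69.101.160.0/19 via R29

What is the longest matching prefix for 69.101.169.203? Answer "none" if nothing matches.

Entries matching 69.101.169.203:
  69.0.0.0/9 (69.0.0.0 - 69.127.255.255)
  69.96.0.0/13 (69.96.0.0 - 69.103.255.255)
  69.101.0.0/16 (69.101.0.0 - 69.101.255.255)
  69.101.160.0/19 (69.101.160.0 - 69.101.191.255)
Most specific is 69.101.160.0/19.

69.101.160.0/19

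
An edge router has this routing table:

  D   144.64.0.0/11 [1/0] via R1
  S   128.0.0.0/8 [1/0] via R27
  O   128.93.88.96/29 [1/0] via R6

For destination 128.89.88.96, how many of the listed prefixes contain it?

1

Prefixes containing 128.89.88.96:
  128.0.0.0/8 (128.0.0.0 - 128.255.255.255)
Total matching entries: 1.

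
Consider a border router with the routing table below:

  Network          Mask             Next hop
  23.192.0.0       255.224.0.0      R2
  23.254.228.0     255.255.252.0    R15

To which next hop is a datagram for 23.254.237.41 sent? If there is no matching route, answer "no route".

No entry's prefix contains 23.254.237.41; there is no default route.

no route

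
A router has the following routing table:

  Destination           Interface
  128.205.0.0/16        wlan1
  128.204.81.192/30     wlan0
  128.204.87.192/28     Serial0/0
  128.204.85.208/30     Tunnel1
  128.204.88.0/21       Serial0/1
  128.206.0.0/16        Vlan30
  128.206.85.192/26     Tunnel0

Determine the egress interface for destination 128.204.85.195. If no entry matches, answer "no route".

no route

No entry's prefix contains 128.204.85.195; there is no default route.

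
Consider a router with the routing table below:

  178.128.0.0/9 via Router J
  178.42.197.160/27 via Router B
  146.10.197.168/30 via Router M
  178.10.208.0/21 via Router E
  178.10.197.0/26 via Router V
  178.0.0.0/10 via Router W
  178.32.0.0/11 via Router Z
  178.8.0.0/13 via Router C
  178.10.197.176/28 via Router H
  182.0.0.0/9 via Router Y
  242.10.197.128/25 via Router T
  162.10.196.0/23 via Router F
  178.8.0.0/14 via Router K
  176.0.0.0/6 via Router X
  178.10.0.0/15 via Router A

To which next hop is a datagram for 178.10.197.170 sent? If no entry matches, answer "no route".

Router A

Routes whose prefix contains 178.10.197.170:
  176.0.0.0/6 (176.0.0.0 - 179.255.255.255) -> Router X
  178.0.0.0/10 (178.0.0.0 - 178.63.255.255) -> Router W
  178.8.0.0/13 (178.8.0.0 - 178.15.255.255) -> Router C
  178.8.0.0/14 (178.8.0.0 - 178.11.255.255) -> Router K
  178.10.0.0/15 (178.10.0.0 - 178.11.255.255) -> Router A
More-specific entries that do NOT match:
  146.10.197.168/30 (146.10.197.168 - 146.10.197.171) does not contain 178.10.197.170
  178.10.197.176/28 (178.10.197.176 - 178.10.197.191) does not contain 178.10.197.170
  178.42.197.160/27 (178.42.197.160 - 178.42.197.191) does not contain 178.10.197.170
  178.10.197.0/26 (178.10.197.0 - 178.10.197.63) does not contain 178.10.197.170
  242.10.197.128/25 (242.10.197.128 - 242.10.197.255) does not contain 178.10.197.170
  162.10.196.0/23 (162.10.196.0 - 162.10.197.255) does not contain 178.10.197.170
  178.10.208.0/21 (178.10.208.0 - 178.10.215.255) does not contain 178.10.197.170
Longest matching prefix is /15 -> next hop Router A.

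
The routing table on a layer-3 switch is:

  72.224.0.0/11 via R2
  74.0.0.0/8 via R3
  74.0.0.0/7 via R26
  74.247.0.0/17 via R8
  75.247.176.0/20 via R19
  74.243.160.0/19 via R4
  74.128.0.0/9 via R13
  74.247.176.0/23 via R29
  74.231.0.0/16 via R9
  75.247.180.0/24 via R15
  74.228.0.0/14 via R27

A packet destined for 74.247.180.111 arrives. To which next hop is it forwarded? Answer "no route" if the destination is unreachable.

R13

Routes whose prefix contains 74.247.180.111:
  74.0.0.0/7 (74.0.0.0 - 75.255.255.255) -> R26
  74.0.0.0/8 (74.0.0.0 - 74.255.255.255) -> R3
  74.128.0.0/9 (74.128.0.0 - 74.255.255.255) -> R13
More-specific entries that do NOT match:
  75.247.180.0/24 (75.247.180.0 - 75.247.180.255) does not contain 74.247.180.111
  74.247.176.0/23 (74.247.176.0 - 74.247.177.255) does not contain 74.247.180.111
  75.247.176.0/20 (75.247.176.0 - 75.247.191.255) does not contain 74.247.180.111
  74.243.160.0/19 (74.243.160.0 - 74.243.191.255) does not contain 74.247.180.111
  74.247.0.0/17 (74.247.0.0 - 74.247.127.255) does not contain 74.247.180.111
  74.231.0.0/16 (74.231.0.0 - 74.231.255.255) does not contain 74.247.180.111
  74.228.0.0/14 (74.228.0.0 - 74.231.255.255) does not contain 74.247.180.111
  72.224.0.0/11 (72.224.0.0 - 72.255.255.255) does not contain 74.247.180.111
Longest matching prefix is /9 -> next hop R13.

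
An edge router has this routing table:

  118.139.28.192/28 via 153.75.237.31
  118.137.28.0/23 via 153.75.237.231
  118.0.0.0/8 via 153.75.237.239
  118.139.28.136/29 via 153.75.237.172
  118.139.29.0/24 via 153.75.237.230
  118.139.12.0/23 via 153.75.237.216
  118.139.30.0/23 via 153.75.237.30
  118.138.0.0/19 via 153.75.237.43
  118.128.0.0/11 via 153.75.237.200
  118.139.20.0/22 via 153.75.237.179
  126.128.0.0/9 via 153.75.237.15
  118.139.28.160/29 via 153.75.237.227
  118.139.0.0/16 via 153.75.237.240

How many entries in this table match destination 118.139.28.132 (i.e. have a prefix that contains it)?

Prefixes containing 118.139.28.132:
  118.0.0.0/8 (118.0.0.0 - 118.255.255.255)
  118.128.0.0/11 (118.128.0.0 - 118.159.255.255)
  118.139.0.0/16 (118.139.0.0 - 118.139.255.255)
Total matching entries: 3.

3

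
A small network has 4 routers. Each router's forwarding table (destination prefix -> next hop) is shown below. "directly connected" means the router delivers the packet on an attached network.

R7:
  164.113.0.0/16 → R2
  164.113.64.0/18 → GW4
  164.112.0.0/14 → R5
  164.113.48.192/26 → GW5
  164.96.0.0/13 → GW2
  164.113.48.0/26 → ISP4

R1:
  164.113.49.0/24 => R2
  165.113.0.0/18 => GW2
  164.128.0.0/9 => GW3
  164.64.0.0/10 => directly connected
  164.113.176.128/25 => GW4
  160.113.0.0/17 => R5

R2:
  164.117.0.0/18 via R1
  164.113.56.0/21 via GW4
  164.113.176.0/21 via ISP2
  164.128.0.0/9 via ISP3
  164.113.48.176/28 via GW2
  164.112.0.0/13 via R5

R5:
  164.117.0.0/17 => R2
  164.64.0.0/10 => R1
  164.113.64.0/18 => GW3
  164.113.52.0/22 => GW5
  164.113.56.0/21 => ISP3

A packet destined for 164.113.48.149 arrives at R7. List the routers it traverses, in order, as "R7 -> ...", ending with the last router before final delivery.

At R7: longest match for 164.113.48.149 is 164.113.0.0/16 -> R2
At R2: longest match for 164.113.48.149 is 164.112.0.0/13 -> R5
At R5: longest match for 164.113.48.149 is 164.64.0.0/10 -> R1
At R1: longest match for 164.113.48.149 is 164.64.0.0/10 -> directly connected

R7 -> R2 -> R5 -> R1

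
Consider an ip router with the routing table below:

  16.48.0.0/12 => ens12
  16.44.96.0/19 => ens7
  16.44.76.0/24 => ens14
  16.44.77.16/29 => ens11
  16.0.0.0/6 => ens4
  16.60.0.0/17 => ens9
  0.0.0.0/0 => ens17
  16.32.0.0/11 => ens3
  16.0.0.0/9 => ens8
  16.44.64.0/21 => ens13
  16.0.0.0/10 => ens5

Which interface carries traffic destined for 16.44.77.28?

ens3

Routes whose prefix contains 16.44.77.28:
  0.0.0.0/0 (default, matches everything) -> ens17
  16.0.0.0/6 (16.0.0.0 - 19.255.255.255) -> ens4
  16.0.0.0/9 (16.0.0.0 - 16.127.255.255) -> ens8
  16.0.0.0/10 (16.0.0.0 - 16.63.255.255) -> ens5
  16.32.0.0/11 (16.32.0.0 - 16.63.255.255) -> ens3
More-specific entries that do NOT match:
  16.44.77.16/29 (16.44.77.16 - 16.44.77.23) does not contain 16.44.77.28
  16.44.76.0/24 (16.44.76.0 - 16.44.76.255) does not contain 16.44.77.28
  16.44.64.0/21 (16.44.64.0 - 16.44.71.255) does not contain 16.44.77.28
  16.44.96.0/19 (16.44.96.0 - 16.44.127.255) does not contain 16.44.77.28
  16.60.0.0/17 (16.60.0.0 - 16.60.127.255) does not contain 16.44.77.28
  16.48.0.0/12 (16.48.0.0 - 16.63.255.255) does not contain 16.44.77.28
Longest matching prefix is /11 -> interface ens3.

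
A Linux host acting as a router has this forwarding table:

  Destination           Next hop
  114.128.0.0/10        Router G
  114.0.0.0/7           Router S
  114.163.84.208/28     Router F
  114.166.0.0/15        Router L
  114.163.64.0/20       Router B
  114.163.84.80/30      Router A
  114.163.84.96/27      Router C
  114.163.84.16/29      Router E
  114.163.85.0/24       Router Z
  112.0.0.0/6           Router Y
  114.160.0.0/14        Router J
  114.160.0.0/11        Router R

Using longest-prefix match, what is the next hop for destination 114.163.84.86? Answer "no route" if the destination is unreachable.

Routes whose prefix contains 114.163.84.86:
  112.0.0.0/6 (112.0.0.0 - 115.255.255.255) -> Router Y
  114.0.0.0/7 (114.0.0.0 - 115.255.255.255) -> Router S
  114.128.0.0/10 (114.128.0.0 - 114.191.255.255) -> Router G
  114.160.0.0/11 (114.160.0.0 - 114.191.255.255) -> Router R
  114.160.0.0/14 (114.160.0.0 - 114.163.255.255) -> Router J
More-specific entries that do NOT match:
  114.163.84.80/30 (114.163.84.80 - 114.163.84.83) does not contain 114.163.84.86
  114.163.84.16/29 (114.163.84.16 - 114.163.84.23) does not contain 114.163.84.86
  114.163.84.208/28 (114.163.84.208 - 114.163.84.223) does not contain 114.163.84.86
  114.163.84.96/27 (114.163.84.96 - 114.163.84.127) does not contain 114.163.84.86
  114.163.85.0/24 (114.163.85.0 - 114.163.85.255) does not contain 114.163.84.86
  114.163.64.0/20 (114.163.64.0 - 114.163.79.255) does not contain 114.163.84.86
  114.166.0.0/15 (114.166.0.0 - 114.167.255.255) does not contain 114.163.84.86
Longest matching prefix is /14 -> next hop Router J.

Router J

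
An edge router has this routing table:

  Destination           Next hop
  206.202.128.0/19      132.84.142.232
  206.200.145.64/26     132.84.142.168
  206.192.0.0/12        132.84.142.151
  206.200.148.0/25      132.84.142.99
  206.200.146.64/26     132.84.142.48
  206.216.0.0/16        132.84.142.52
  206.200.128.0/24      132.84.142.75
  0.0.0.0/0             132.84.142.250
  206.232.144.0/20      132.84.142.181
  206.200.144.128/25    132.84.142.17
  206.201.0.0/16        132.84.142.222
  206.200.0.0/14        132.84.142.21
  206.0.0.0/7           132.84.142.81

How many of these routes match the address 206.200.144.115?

Prefixes containing 206.200.144.115:
  0.0.0.0/0 (default, matches everything)
  206.0.0.0/7 (206.0.0.0 - 207.255.255.255)
  206.192.0.0/12 (206.192.0.0 - 206.207.255.255)
  206.200.0.0/14 (206.200.0.0 - 206.203.255.255)
Total matching entries: 4.

4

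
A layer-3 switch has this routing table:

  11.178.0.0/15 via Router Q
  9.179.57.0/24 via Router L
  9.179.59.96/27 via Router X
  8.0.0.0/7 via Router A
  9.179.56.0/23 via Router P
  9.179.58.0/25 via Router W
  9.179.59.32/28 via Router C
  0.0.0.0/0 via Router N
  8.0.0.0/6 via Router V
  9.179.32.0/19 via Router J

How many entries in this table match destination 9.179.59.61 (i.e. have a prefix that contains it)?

Prefixes containing 9.179.59.61:
  0.0.0.0/0 (default, matches everything)
  8.0.0.0/6 (8.0.0.0 - 11.255.255.255)
  8.0.0.0/7 (8.0.0.0 - 9.255.255.255)
  9.179.32.0/19 (9.179.32.0 - 9.179.63.255)
Total matching entries: 4.

4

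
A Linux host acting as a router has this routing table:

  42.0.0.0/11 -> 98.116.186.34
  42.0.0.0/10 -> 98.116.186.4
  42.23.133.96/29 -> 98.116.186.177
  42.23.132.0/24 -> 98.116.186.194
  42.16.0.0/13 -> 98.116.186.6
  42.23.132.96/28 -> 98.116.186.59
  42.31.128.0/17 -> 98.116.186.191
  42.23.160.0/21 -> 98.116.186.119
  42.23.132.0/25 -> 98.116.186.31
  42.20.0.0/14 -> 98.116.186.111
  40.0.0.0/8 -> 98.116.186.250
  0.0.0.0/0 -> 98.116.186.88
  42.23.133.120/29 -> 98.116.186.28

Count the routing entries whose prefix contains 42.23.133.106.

Prefixes containing 42.23.133.106:
  0.0.0.0/0 (default, matches everything)
  42.0.0.0/10 (42.0.0.0 - 42.63.255.255)
  42.0.0.0/11 (42.0.0.0 - 42.31.255.255)
  42.16.0.0/13 (42.16.0.0 - 42.23.255.255)
  42.20.0.0/14 (42.20.0.0 - 42.23.255.255)
Total matching entries: 5.

5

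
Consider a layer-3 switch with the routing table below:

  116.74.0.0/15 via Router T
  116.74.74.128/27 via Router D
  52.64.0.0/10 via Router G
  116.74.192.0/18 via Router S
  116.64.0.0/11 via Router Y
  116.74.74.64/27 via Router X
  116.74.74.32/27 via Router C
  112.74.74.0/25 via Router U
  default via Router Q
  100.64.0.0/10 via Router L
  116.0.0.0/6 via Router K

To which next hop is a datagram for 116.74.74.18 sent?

Router T

Routes whose prefix contains 116.74.74.18:
  0.0.0.0/0 (default, matches everything) -> Router Q
  116.0.0.0/6 (116.0.0.0 - 119.255.255.255) -> Router K
  116.64.0.0/11 (116.64.0.0 - 116.95.255.255) -> Router Y
  116.74.0.0/15 (116.74.0.0 - 116.75.255.255) -> Router T
More-specific entries that do NOT match:
  116.74.74.128/27 (116.74.74.128 - 116.74.74.159) does not contain 116.74.74.18
  116.74.74.64/27 (116.74.74.64 - 116.74.74.95) does not contain 116.74.74.18
  116.74.74.32/27 (116.74.74.32 - 116.74.74.63) does not contain 116.74.74.18
  112.74.74.0/25 (112.74.74.0 - 112.74.74.127) does not contain 116.74.74.18
  116.74.192.0/18 (116.74.192.0 - 116.74.255.255) does not contain 116.74.74.18
Longest matching prefix is /15 -> next hop Router T.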